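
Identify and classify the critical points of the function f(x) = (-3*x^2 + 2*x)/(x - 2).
f'(x) = (-3*x^2 + 12*x - 4)/(x^2 - 4*x + 4)

Solve f'(x) = 0:
  f'(x) = -(3*x^2 - 12*x + 4)/(x - 2)^2; the denominator is positive wherever f is defined, so f'(x) = 0 ⇔ -3*x^2 + 12*x - 4 = 0.
  3*x^2 - 12*x + 4 = 0 has no rational roots; quadratic formula: x = (12 ± √96)/6.
  ⇒ x = 2 - 2*sqrt(6)/3 ≈ 0.3670, 2*sqrt(6)/3 + 2 ≈ 3.6330

f''(x) = -16/(x^3 - 6*x^2 + 12*x - 8)
Second-derivative test at each critical point:
  f''(0.3670) = 3.6742 > 0 → local minimum
  f''(3.6330) = -3.6742 < 0 → local maximum

Critical points: x = 2 - 2*sqrt(6)/3 ≈ 0.3670 (local minimum); x = 2*sqrt(6)/3 + 2 ≈ 3.6330 (local maximum)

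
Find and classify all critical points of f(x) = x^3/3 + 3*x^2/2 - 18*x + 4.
f'(x) = x^2 + 3*x - 18

Solve f'(x) = 0:
  Factor: x^2 + 3*x - 18 = (x - 3)*(x + 6) = 0.
  ⇒ x = -6, 3

f''(x) = 2*x + 3
Second-derivative test at each critical point:
  f''(-6) = -9 < 0 → local maximum
  f''(3) = 9 > 0 → local minimum

Critical points: x = -6 (local maximum); x = 3 (local minimum)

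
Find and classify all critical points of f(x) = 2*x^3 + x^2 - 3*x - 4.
f'(x) = 6*x^2 + 2*x - 3

Solve f'(x) = 0:
  6*x^2 + 2*x - 3 = 0 has no rational roots; quadratic formula: x = (-2 ± √76)/12.
  ⇒ x = -sqrt(19)/6 - 1/6 ≈ -0.8931, -1/6 + sqrt(19)/6 ≈ 0.5598

f''(x) = 12*x + 2
Second-derivative test at each critical point:
  f''(-0.8931) = -8.7178 < 0 → local maximum
  f''(0.5598) = 8.7178 > 0 → local minimum

Critical points: x = -sqrt(19)/6 - 1/6 ≈ -0.8931 (local maximum); x = -1/6 + sqrt(19)/6 ≈ 0.5598 (local minimum)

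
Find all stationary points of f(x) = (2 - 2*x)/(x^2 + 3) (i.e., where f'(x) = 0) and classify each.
f'(x) = 2*(-x^2 + 2*x*(x - 1) - 3)/(x^2 + 3)^2

Solve f'(x) = 0:
  f'(x) = 2*(x - 3)*(x + 1)/(x^2 + 3)^2; the denominator is positive wherever f is defined, so f'(x) = 0 ⇔ 2*x^2 - 4*x - 6 = 0.
  Factor: 2*x^2 - 4*x - 6 = 2*(x - 3)*(x + 1) = 0.
  ⇒ x = -1, 3

f''(x) = 4*(4*x^2*(1 - x) + (3*x - 1)*(x^2 + 3))/(x^2 + 3)^3
Second-derivative test at each critical point:
  f''(-1) = -1/2 < 0 → local maximum
  f''(3) = 1/18 > 0 → local minimum

Critical points: x = -1 (local maximum); x = 3 (local minimum)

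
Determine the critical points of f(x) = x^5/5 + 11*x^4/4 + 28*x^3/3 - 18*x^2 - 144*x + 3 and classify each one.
f'(x) = x^4 + 11*x^3 + 28*x^2 - 36*x - 144

Solve f'(x) = 0:
  Factor: x^4 + 11*x^3 + 28*x^2 - 36*x - 144 = (x - 2)*(x + 3)*(x + 4)*(x + 6) = 0.
  ⇒ x = -6, -4, -3, 2

f''(x) = 4*x^3 + 33*x^2 + 56*x - 36
Second-derivative test at each critical point:
  f''(-6) = -48 < 0 → local maximum
  f''(-4) = 12 > 0 → local minimum
  f''(-3) = -15 < 0 → local maximum
  f''(2) = 240 > 0 → local minimum

Critical points: x = -6 (local maximum); x = -4 (local minimum); x = -3 (local maximum); x = 2 (local minimum)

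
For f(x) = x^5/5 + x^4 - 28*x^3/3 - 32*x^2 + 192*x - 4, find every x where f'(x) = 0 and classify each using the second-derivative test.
f'(x) = x^4 + 4*x^3 - 28*x^2 - 64*x + 192

Solve f'(x) = 0:
  Factor: x^4 + 4*x^3 - 28*x^2 - 64*x + 192 = (x - 4)*(x - 2)*(x + 4)*(x + 6) = 0.
  ⇒ x = -6, -4, 2, 4

f''(x) = 4*x^3 + 12*x^2 - 56*x - 64
Second-derivative test at each critical point:
  f''(-6) = -160 < 0 → local maximum
  f''(-4) = 96 > 0 → local minimum
  f''(2) = -96 < 0 → local maximum
  f''(4) = 160 > 0 → local minimum

Critical points: x = -6 (local maximum); x = -4 (local minimum); x = 2 (local maximum); x = 4 (local minimum)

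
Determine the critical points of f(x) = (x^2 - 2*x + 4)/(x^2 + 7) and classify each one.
f'(x) = 2*(x^2 + 3*x - 7)/(x^4 + 14*x^2 + 49)

Solve f'(x) = 0:
  f'(x) = 2*(x^2 + 3*x - 7)/(x^2 + 7)^2; the denominator is positive wherever f is defined, so f'(x) = 0 ⇔ 2*x^2 + 6*x - 14 = 0.
  Factor: 2*x^2 + 6*x - 14 = 2*(x^2 + 3*x - 7); x^2 + 3*x - 7 = 0 has no rational roots; quadratic formula: x = (-3 ± √37)/2.
  ⇒ x = -sqrt(37)/2 - 3/2 ≈ -4.5414, -3/2 + sqrt(37)/2 ≈ 1.5414

f''(x) = 2*(-2*x^3 - 9*x^2 + 42*x + 21)/(x^6 + 21*x^4 + 147*x^2 + 343)
Second-derivative test at each critical point:
  f''(-4.5414) = -0.0159 < 0 → local maximum
  f''(1.5414) = 0.1384 > 0 → local minimum

Critical points: x = -sqrt(37)/2 - 3/2 ≈ -4.5414 (local maximum); x = -3/2 + sqrt(37)/2 ≈ 1.5414 (local minimum)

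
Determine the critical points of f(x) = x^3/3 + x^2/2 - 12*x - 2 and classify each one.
f'(x) = x^2 + x - 12

Solve f'(x) = 0:
  Factor: x^2 + x - 12 = (x - 3)*(x + 4) = 0.
  ⇒ x = -4, 3

f''(x) = 2*x + 1
Second-derivative test at each critical point:
  f''(-4) = -7 < 0 → local maximum
  f''(3) = 7 > 0 → local minimum

Critical points: x = -4 (local maximum); x = 3 (local minimum)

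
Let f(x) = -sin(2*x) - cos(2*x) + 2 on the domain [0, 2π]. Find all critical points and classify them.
f'(x) = -2*sqrt(2)*cos(2*x + pi/4)

Solve f'(x) = 0 on [0, 2π]:
  f'(x) = 0 ⇔ -cos(2*x) = -sin(2*x) ⇔ tan(2*x) = 1, i.e. 2*x = arctan(1) + nπ; keep the solutions lying in [0, 2π].
  ⇒ x = pi/8 ≈ 0.3927, 5*pi/8 ≈ 1.9635, 9*pi/8 ≈ 3.5343, 13*pi/8 ≈ 5.1051

f''(x) = 4*sqrt(2)*sin(2*x + pi/4)
Second-derivative test at each critical point:
  f''(0.3927) = 5.6569 > 0 → local minimum
  f''(1.9635) = -5.6569 < 0 → local maximum
  f''(3.5343) = 5.6569 > 0 → local minimum
  f''(5.1051) = -5.6569 < 0 → local maximum

Critical points: x = pi/8 ≈ 0.3927 (local minimum); x = 5*pi/8 ≈ 1.9635 (local maximum); x = 9*pi/8 ≈ 3.5343 (local minimum); x = 13*pi/8 ≈ 5.1051 (local maximum)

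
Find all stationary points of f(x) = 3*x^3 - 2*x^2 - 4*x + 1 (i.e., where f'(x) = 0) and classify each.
f'(x) = 9*x^2 - 4*x - 4

Solve f'(x) = 0:
  9*x^2 - 4*x - 4 = 0 has no rational roots; quadratic formula: x = (4 ± √160)/18.
  ⇒ x = 2/9 - 2*sqrt(10)/9 ≈ -0.4805, 2/9 + 2*sqrt(10)/9 ≈ 0.9250

f''(x) = 18*x - 4
Second-derivative test at each critical point:
  f''(-0.4805) = -12.6491 < 0 → local maximum
  f''(0.9250) = 12.6491 > 0 → local minimum

Critical points: x = 2/9 - 2*sqrt(10)/9 ≈ -0.4805 (local maximum); x = 2/9 + 2*sqrt(10)/9 ≈ 0.9250 (local minimum)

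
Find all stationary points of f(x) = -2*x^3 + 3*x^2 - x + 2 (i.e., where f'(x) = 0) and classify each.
f'(x) = -6*x^2 + 6*x - 1

Solve f'(x) = 0:
  6*x^2 - 6*x + 1 = 0 has no rational roots; quadratic formula: x = (6 ± √12)/12.
  ⇒ x = 1/2 - sqrt(3)/6 ≈ 0.2113, sqrt(3)/6 + 1/2 ≈ 0.7887

f''(x) = 6 - 12*x
Second-derivative test at each critical point:
  f''(0.2113) = 3.4641 > 0 → local minimum
  f''(0.7887) = -3.4641 < 0 → local maximum

Critical points: x = 1/2 - sqrt(3)/6 ≈ 0.2113 (local minimum); x = sqrt(3)/6 + 1/2 ≈ 0.7887 (local maximum)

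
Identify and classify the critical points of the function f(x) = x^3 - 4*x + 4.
f'(x) = 3*x^2 - 4

Solve f'(x) = 0:
  3*x^2 - 4 = 0 has no rational roots; quadratic formula: x = (0 ± √48)/6.
  ⇒ x = -2*sqrt(3)/3 ≈ -1.1547, 2*sqrt(3)/3 ≈ 1.1547

f''(x) = 6*x
Second-derivative test at each critical point:
  f''(-1.1547) = -6.9282 < 0 → local maximum
  f''(1.1547) = 6.9282 > 0 → local minimum

Critical points: x = -2*sqrt(3)/3 ≈ -1.1547 (local maximum); x = 2*sqrt(3)/3 ≈ 1.1547 (local minimum)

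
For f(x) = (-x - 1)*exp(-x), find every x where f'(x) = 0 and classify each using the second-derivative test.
f'(x) = x*exp(-x)

Solve f'(x) = 0:
  f'(x) = (x)·exp(-x) and exp(-x) > 0 for every x, so f'(x) = 0 ⇔ x = 0.
  x = 0.
  ⇒ x = 0

f''(x) = (1 - x)*exp(-x)
Second-derivative test at each critical point:
  f''(0) = 1 > 0 → local minimum

Critical points: x = 0 (local minimum)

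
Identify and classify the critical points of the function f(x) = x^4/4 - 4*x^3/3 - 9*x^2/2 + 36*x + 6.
f'(x) = x^3 - 4*x^2 - 9*x + 36

Solve f'(x) = 0:
  Factor: x^3 - 4*x^2 - 9*x + 36 = (x - 4)*(x - 3)*(x + 3) = 0.
  ⇒ x = -3, 3, 4

f''(x) = 3*x^2 - 8*x - 9
Second-derivative test at each critical point:
  f''(-3) = 42 > 0 → local minimum
  f''(3) = -6 < 0 → local maximum
  f''(4) = 7 > 0 → local minimum

Critical points: x = -3 (local minimum); x = 3 (local maximum); x = 4 (local minimum)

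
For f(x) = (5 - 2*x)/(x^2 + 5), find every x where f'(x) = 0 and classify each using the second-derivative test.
f'(x) = 2*(x^2 - 5*x - 5)/(x^4 + 10*x^2 + 25)

Solve f'(x) = 0:
  f'(x) = 2*(x^2 - 5*x - 5)/(x^2 + 5)^2; the denominator is positive wherever f is defined, so f'(x) = 0 ⇔ 2*x^2 - 10*x - 10 = 0.
  Factor: 2*x^2 - 10*x - 10 = 2*(x^2 - 5*x - 5); x^2 - 5*x - 5 = 0 has no rational roots; quadratic formula: x = (5 ± √45)/2.
  ⇒ x = 5/2 - 3*sqrt(5)/2 ≈ -0.8541, 5/2 + 3*sqrt(5)/2 ≈ 5.8541

f''(x) = 2*(4*x^2*(5 - 2*x) + (6*x - 5)*(x^2 + 5))/(x^2 + 5)^3
Second-derivative test at each critical point:
  f''(-0.8541) = -0.4087 < 0 → local maximum
  f''(5.8541) = 0.0087 > 0 → local minimum

Critical points: x = 5/2 - 3*sqrt(5)/2 ≈ -0.8541 (local maximum); x = 5/2 + 3*sqrt(5)/2 ≈ 5.8541 (local minimum)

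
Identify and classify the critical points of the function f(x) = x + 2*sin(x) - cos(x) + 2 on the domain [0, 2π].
f'(x) = sin(x) + 2*cos(x) + 1

Solve f'(x) = 0 on [0, 2π]:
  f'(x) = 0 ⇔ sin(x) + 2*cos(x) = -1. Write the left side as R·cos(x + φ) with R = √(2² + (-1)²) = sqrt(5), cos φ = 2*sqrt(5)/5, sin φ = -sqrt(5)/5; then cos(x + φ) = -sqrt(5)/5. Solve for x and keep the solutions lying in [0, 2π].
  ⇒ x = pi - atan(3/4) ≈ 2.4981, 3*pi/2 ≈ 4.7124

f''(x) = -2*sin(x) + cos(x)
Second-derivative test at each critical point:
  f''(2.4981) = -2 < 0 → local maximum
  f''(4.7124) = 2 > 0 → local minimum

Critical points: x = pi - atan(3/4) ≈ 2.4981 (local maximum); x = 3*pi/2 ≈ 4.7124 (local minimum)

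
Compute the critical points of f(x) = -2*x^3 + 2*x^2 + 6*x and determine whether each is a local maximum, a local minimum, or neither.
f'(x) = -6*x^2 + 4*x + 6

Solve f'(x) = 0:
  Factor: -6*x^2 + 4*x + 6 = -2*(3*x^2 - 2*x - 3); 3*x^2 - 2*x - 3 = 0 has no rational roots; quadratic formula: x = (2 ± √40)/6.
  ⇒ x = 1/3 - sqrt(10)/3 ≈ -0.7208, 1/3 + sqrt(10)/3 ≈ 1.3874

f''(x) = 4 - 12*x
Second-derivative test at each critical point:
  f''(-0.7208) = 12.6491 > 0 → local minimum
  f''(1.3874) = -12.6491 < 0 → local maximum

Critical points: x = 1/3 - sqrt(10)/3 ≈ -0.7208 (local minimum); x = 1/3 + sqrt(10)/3 ≈ 1.3874 (local maximum)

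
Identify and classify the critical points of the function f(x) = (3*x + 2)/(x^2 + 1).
f'(x) = (-3*x^2 - 4*x + 3)/(x^4 + 2*x^2 + 1)

Solve f'(x) = 0:
  f'(x) = -(3*x^2 + 4*x - 3)/(x^2 + 1)^2; the denominator is positive wherever f is defined, so f'(x) = 0 ⇔ -3*x^2 - 4*x + 3 = 0.
  3*x^2 + 4*x - 3 = 0 has no rational roots; quadratic formula: x = (-4 ± √52)/6.
  ⇒ x = -sqrt(13)/3 - 2/3 ≈ -1.8685, -2/3 + sqrt(13)/3 ≈ 0.5352

f''(x) = 2*(4*x^2*(3*x + 2) - (9*x + 2)*(x^2 + 1))/(x^2 + 1)^3
Second-derivative test at each critical point:
  f''(-1.8685) = 0.3575 > 0 → local minimum
  f''(0.5352) = -4.3575 < 0 → local maximum

Critical points: x = -sqrt(13)/3 - 2/3 ≈ -1.8685 (local minimum); x = -2/3 + sqrt(13)/3 ≈ 0.5352 (local maximum)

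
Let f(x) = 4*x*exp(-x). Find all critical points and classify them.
f'(x) = 4*(1 - x)*exp(-x)

Solve f'(x) = 0:
  f'(x) = (4 - 4*x)·exp(-x) and exp(-x) > 0 for every x, so f'(x) = 0 ⇔ 4 - 4*x = 0.
  Factor: 4 - 4*x = -4*(x - 1) = 0.
  ⇒ x = 1

f''(x) = 4*(x - 2)*exp(-x)
Second-derivative test at each critical point:
  f''(1) = -1.4715 < 0 → local maximum

Critical points: x = 1 (local maximum)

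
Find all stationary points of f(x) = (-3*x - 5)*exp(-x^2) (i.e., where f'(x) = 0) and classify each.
f'(x) = (2*x*(3*x + 5) - 3)*exp(-x^2)

Solve f'(x) = 0:
  f'(x) = (6*x^2 + 10*x - 3)·exp(-x^2) and exp(-x^2) > 0 for every x, so f'(x) = 0 ⇔ 6*x^2 + 10*x - 3 = 0.
  6*x^2 + 10*x - 3 = 0 has no rational roots; quadratic formula: x = (-10 ± √172)/12.
  ⇒ x = -sqrt(43)/6 - 5/6 ≈ -1.9262, -5/6 + sqrt(43)/6 ≈ 0.2596

f''(x) = 2*(-6*x^3 - 10*x^2 + 9*x + 5)*exp(-x^2)
Second-derivative test at each critical point:
  f''(-1.9262) = -0.3209 < 0 → local maximum
  f''(0.2596) = 12.2603 > 0 → local minimum

Critical points: x = -sqrt(43)/6 - 5/6 ≈ -1.9262 (local maximum); x = -5/6 + sqrt(43)/6 ≈ 0.2596 (local minimum)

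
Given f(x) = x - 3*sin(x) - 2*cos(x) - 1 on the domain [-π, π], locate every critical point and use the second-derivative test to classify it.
f'(x) = 2*sin(x) - 3*cos(x) + 1

Solve f'(x) = 0 on [-π, π]:
  f'(x) = 0 ⇔ 2*sin(x) - 3*cos(x) = -1. Write the left side as R·cos(x + φ) with R = √((-3)² + (-2)²) = sqrt(13), cos φ = -3*sqrt(13)/13, sin φ = -2*sqrt(13)/13; then cos(x + φ) = -sqrt(13)/13. Solve for x and keep the solutions lying in [-π, π].
  ⇒ x = -pi + atan((-6*sqrt(3) - 2)/(3 - 4*sqrt(3))) ≈ -1.8778, atan((-2 + 6*sqrt(3))/(3 + 4*sqrt(3))) ≈ 0.7018

f''(x) = 3*sin(x) + 2*cos(x)
Second-derivative test at each critical point:
  f''(-1.8778) = -3.4641 < 0 → local maximum
  f''(0.7018) = 3.4641 > 0 → local minimum

Critical points: x = -pi + atan((-6*sqrt(3) - 2)/(3 - 4*sqrt(3))) ≈ -1.8778 (local maximum); x = atan((-2 + 6*sqrt(3))/(3 + 4*sqrt(3))) ≈ 0.7018 (local minimum)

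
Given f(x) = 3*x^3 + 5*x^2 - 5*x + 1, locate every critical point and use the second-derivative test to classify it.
f'(x) = 9*x^2 + 10*x - 5

Solve f'(x) = 0:
  9*x^2 + 10*x - 5 = 0 has no rational roots; quadratic formula: x = (-10 ± √280)/18.
  ⇒ x = -sqrt(70)/9 - 5/9 ≈ -1.4852, -5/9 + sqrt(70)/9 ≈ 0.3741

f''(x) = 18*x + 10
Second-derivative test at each critical point:
  f''(-1.4852) = -16.7332 < 0 → local maximum
  f''(0.3741) = 16.7332 > 0 → local minimum

Critical points: x = -sqrt(70)/9 - 5/9 ≈ -1.4852 (local maximum); x = -5/9 + sqrt(70)/9 ≈ 0.3741 (local minimum)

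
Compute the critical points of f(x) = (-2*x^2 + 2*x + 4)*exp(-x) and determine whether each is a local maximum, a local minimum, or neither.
f'(x) = 2*(x^2 - 3*x - 1)*exp(-x)

Solve f'(x) = 0:
  f'(x) = (2*x^2 - 6*x - 2)·exp(-x) and exp(-x) > 0 for every x, so f'(x) = 0 ⇔ 2*x^2 - 6*x - 2 = 0.
  Factor: 2*x^2 - 6*x - 2 = 2*(x^2 - 3*x - 1); x^2 - 3*x - 1 = 0 has no rational roots; quadratic formula: x = (3 ± √13)/2.
  ⇒ x = 3/2 - sqrt(13)/2 ≈ -0.3028, 3/2 + sqrt(13)/2 ≈ 3.3028

f''(x) = 2*(-x^2 + 5*x - 2)*exp(-x)
Second-derivative test at each critical point:
  f''(-0.3028) = -9.7610 < 0 → local maximum
  f''(3.3028) = 0.2652 > 0 → local minimum

Critical points: x = 3/2 - sqrt(13)/2 ≈ -0.3028 (local maximum); x = 3/2 + sqrt(13)/2 ≈ 3.3028 (local minimum)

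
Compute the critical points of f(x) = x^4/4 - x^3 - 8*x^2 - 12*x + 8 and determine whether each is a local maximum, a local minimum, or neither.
f'(x) = x^3 - 3*x^2 - 16*x - 12

Solve f'(x) = 0:
  Factor: x^3 - 3*x^2 - 16*x - 12 = (x - 6)*(x + 1)*(x + 2) = 0.
  ⇒ x = -2, -1, 6

f''(x) = 3*x^2 - 6*x - 16
Second-derivative test at each critical point:
  f''(-2) = 8 > 0 → local minimum
  f''(-1) = -7 < 0 → local maximum
  f''(6) = 56 > 0 → local minimum

Critical points: x = -2 (local minimum); x = -1 (local maximum); x = 6 (local minimum)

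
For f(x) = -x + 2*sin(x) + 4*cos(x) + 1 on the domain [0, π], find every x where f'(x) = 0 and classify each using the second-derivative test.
f'(x) = -4*sin(x) + 2*cos(x) - 1

Solve f'(x) = 0 on [0, π]:
  f'(x) = 0 ⇔ -4*sin(x) + 2*cos(x) = 1. Write the left side as R·cos(x + φ) with R = √(2² + 4²) = 2*sqrt(5), cos φ = sqrt(5)/5, sin φ = 2*sqrt(5)/5; then cos(x + φ) = sqrt(5)/10. Solve for x and keep the solutions lying in [0, π].
  ⇒ x = atan((-2 + sqrt(19))/(1 + 2*sqrt(19))) ≈ 0.2381

f''(x) = -2*sin(x) - 4*cos(x)
Second-derivative test at each critical point:
  f''(0.2381) = -4.3589 < 0 → local maximum

Critical points: x = atan((-2 + sqrt(19))/(1 + 2*sqrt(19))) ≈ 0.2381 (local maximum)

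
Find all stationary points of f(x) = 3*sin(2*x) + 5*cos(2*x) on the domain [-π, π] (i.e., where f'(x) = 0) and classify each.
f'(x) = -10*sin(2*x) + 6*cos(2*x)

Solve f'(x) = 0 on [-π, π]:
  f'(x) = 0 ⇔ 3*cos(2*x) = 5*sin(2*x) ⇔ tan(2*x) = 3/5, i.e. 2*x = arctan(3/5) + nπ; keep the solutions lying in [-π, π].
  ⇒ x = -pi + atan(3/5)/2 ≈ -2.8714, -pi/2 + atan(3/5)/2 ≈ -1.3006, atan(3/5)/2 ≈ 0.2702, atan(3/5)/2 + pi/2 ≈ 1.8410

f''(x) = -12*sin(2*x) - 20*cos(2*x)
Second-derivative test at each critical point:
  f''(-2.8714) = -23.3238 < 0 → local maximum
  f''(-1.3006) = 23.3238 > 0 → local minimum
  f''(0.2702) = -23.3238 < 0 → local maximum
  f''(1.8410) = 23.3238 > 0 → local minimum

Critical points: x = -pi + atan(3/5)/2 ≈ -2.8714 (local maximum); x = -pi/2 + atan(3/5)/2 ≈ -1.3006 (local minimum); x = atan(3/5)/2 ≈ 0.2702 (local maximum); x = atan(3/5)/2 + pi/2 ≈ 1.8410 (local minimum)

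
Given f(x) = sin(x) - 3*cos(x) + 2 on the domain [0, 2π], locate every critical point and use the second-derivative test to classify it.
f'(x) = 3*sin(x) + cos(x)

Solve f'(x) = 0 on [0, 2π]:
  f'(x) = 0 ⇔ cos(x) = -3*sin(x) ⇔ tan(x) = -1/3, i.e. x = arctan(-1/3) + nπ; keep the solutions lying in [0, 2π].
  ⇒ x = pi - atan(1/3) ≈ 2.8198, -atan(1/3) + 2*pi ≈ 5.9614

f''(x) = -sin(x) + 3*cos(x)
Second-derivative test at each critical point:
  f''(2.8198) = -3.1623 < 0 → local maximum
  f''(5.9614) = 3.1623 > 0 → local minimum

Critical points: x = pi - atan(1/3) ≈ 2.8198 (local maximum); x = -atan(1/3) + 2*pi ≈ 5.9614 (local minimum)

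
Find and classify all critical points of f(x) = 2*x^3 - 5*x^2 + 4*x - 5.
f'(x) = 6*x^2 - 10*x + 4

Solve f'(x) = 0:
  Factor: 6*x^2 - 10*x + 4 = 2*(x - 1)*(3*x - 2) = 0.
  ⇒ x = 2/3, 1

f''(x) = 12*x - 10
Second-derivative test at each critical point:
  f''(2/3) = -2 < 0 → local maximum
  f''(1) = 2 > 0 → local minimum

Critical points: x = 2/3 (local maximum); x = 1 (local minimum)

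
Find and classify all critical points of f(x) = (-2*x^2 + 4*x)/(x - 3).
f'(x) = 2*(-x^2 + 6*x - 6)/(x^2 - 6*x + 9)

Solve f'(x) = 0:
  f'(x) = -2*(x^2 - 6*x + 6)/(x - 3)^2; the denominator is positive wherever f is defined, so f'(x) = 0 ⇔ -2*x^2 + 12*x - 12 = 0.
  Factor: -2*x^2 + 12*x - 12 = -2*(x^2 - 6*x + 6); x^2 - 6*x + 6 = 0 has no rational roots; quadratic formula: x = (6 ± √12)/2.
  ⇒ x = 3 - sqrt(3) ≈ 1.2679, sqrt(3) + 3 ≈ 4.7321

f''(x) = -12/(x^3 - 9*x^2 + 27*x - 27)
Second-derivative test at each critical point:
  f''(1.2679) = 2.3094 > 0 → local minimum
  f''(4.7321) = -2.3094 < 0 → local maximum

Critical points: x = 3 - sqrt(3) ≈ 1.2679 (local minimum); x = sqrt(3) + 3 ≈ 4.7321 (local maximum)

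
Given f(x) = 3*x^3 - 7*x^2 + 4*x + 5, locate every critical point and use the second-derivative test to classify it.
f'(x) = 9*x^2 - 14*x + 4

Solve f'(x) = 0:
  9*x^2 - 14*x + 4 = 0 has no rational roots; quadratic formula: x = (14 ± √52)/18.
  ⇒ x = 7/9 - sqrt(13)/9 ≈ 0.3772, sqrt(13)/9 + 7/9 ≈ 1.1784

f''(x) = 18*x - 14
Second-derivative test at each critical point:
  f''(0.3772) = -7.2111 < 0 → local maximum
  f''(1.1784) = 7.2111 > 0 → local minimum

Critical points: x = 7/9 - sqrt(13)/9 ≈ 0.3772 (local maximum); x = sqrt(13)/9 + 7/9 ≈ 1.1784 (local minimum)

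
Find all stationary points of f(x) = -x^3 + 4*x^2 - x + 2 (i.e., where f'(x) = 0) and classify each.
f'(x) = -3*x^2 + 8*x - 1

Solve f'(x) = 0:
  3*x^2 - 8*x + 1 = 0 has no rational roots; quadratic formula: x = (8 ± √52)/6.
  ⇒ x = 4/3 - sqrt(13)/3 ≈ 0.1315, sqrt(13)/3 + 4/3 ≈ 2.5352

f''(x) = 8 - 6*x
Second-derivative test at each critical point:
  f''(0.1315) = 7.2111 > 0 → local minimum
  f''(2.5352) = -7.2111 < 0 → local maximum

Critical points: x = 4/3 - sqrt(13)/3 ≈ 0.1315 (local minimum); x = sqrt(13)/3 + 4/3 ≈ 2.5352 (local maximum)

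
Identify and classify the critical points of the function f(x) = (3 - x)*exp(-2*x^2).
f'(x) = (4*x*(x - 3) - 1)*exp(-2*x^2)

Solve f'(x) = 0:
  f'(x) = (4*x^2 - 12*x - 1)·exp(-2*x^2) and exp(-2*x^2) > 0 for every x, so f'(x) = 0 ⇔ 4*x^2 - 12*x - 1 = 0.
  4*x^2 - 12*x - 1 = 0 has no rational roots; quadratic formula: x = (12 ± √160)/8.
  ⇒ x = 3/2 - sqrt(10)/2 ≈ -0.0811, 3/2 + sqrt(10)/2 ≈ 3.0811

f''(x) = 4*(4*x^2*(3 - x) + 3*x - 3)*exp(-2*x^2)
Second-derivative test at each critical point:
  f''(-0.0811) = -12.4837 < 0 → local maximum
  f''(3.0811) = 7.181e-08 > 0 → local minimum

Critical points: x = 3/2 - sqrt(10)/2 ≈ -0.0811 (local maximum); x = 3/2 + sqrt(10)/2 ≈ 3.0811 (local minimum)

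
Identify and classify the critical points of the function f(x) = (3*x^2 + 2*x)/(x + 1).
f'(x) = (3*x^2 + 6*x + 2)/(x^2 + 2*x + 1)

Solve f'(x) = 0:
  f'(x) = (3*x^2 + 6*x + 2)/(x + 1)^2; the denominator is positive wherever f is defined, so f'(x) = 0 ⇔ 3*x^2 + 6*x + 2 = 0.
  3*x^2 + 6*x + 2 = 0 has no rational roots; quadratic formula: x = (-6 ± √12)/6.
  ⇒ x = -1 - sqrt(3)/3 ≈ -1.5774, -1 + sqrt(3)/3 ≈ -0.4226

f''(x) = 2/(x^3 + 3*x^2 + 3*x + 1)
Second-derivative test at each critical point:
  f''(-1.5774) = -10.3923 < 0 → local maximum
  f''(-0.4226) = 10.3923 > 0 → local minimum

Critical points: x = -1 - sqrt(3)/3 ≈ -1.5774 (local maximum); x = -1 + sqrt(3)/3 ≈ -0.4226 (local minimum)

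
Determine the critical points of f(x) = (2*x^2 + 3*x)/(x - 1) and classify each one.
f'(x) = (2*x^2 - 4*x - 3)/(x^2 - 2*x + 1)

Solve f'(x) = 0:
  f'(x) = (2*x^2 - 4*x - 3)/(x - 1)^2; the denominator is positive wherever f is defined, so f'(x) = 0 ⇔ 2*x^2 - 4*x - 3 = 0.
  2*x^2 - 4*x - 3 = 0 has no rational roots; quadratic formula: x = (4 ± √40)/4.
  ⇒ x = 1 - sqrt(10)/2 ≈ -0.5811, 1 + sqrt(10)/2 ≈ 2.5811

f''(x) = 10/(x^3 - 3*x^2 + 3*x - 1)
Second-derivative test at each critical point:
  f''(-0.5811) = -2.5298 < 0 → local maximum
  f''(2.5811) = 2.5298 > 0 → local minimum

Critical points: x = 1 - sqrt(10)/2 ≈ -0.5811 (local maximum); x = 1 + sqrt(10)/2 ≈ 2.5811 (local minimum)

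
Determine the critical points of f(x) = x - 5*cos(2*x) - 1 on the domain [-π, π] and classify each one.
f'(x) = 10*sin(2*x) + 1

Solve f'(x) = 0 on [-π, π]:
  f'(x) = 0 ⇔ sin(2*x) = -1/10, i.e. 2*x = arcsin(-1/10) + 2nπ or 2*x = π − arcsin(-1/10) + 2nπ; keep the solutions lying in [-π, π].
  ⇒ x = -pi/2 + asin(1/10)/2 ≈ -1.5207, -asin(1/10)/2 ≈ -0.0501, asin(1/10)/2 + pi/2 ≈ 1.6209, pi - asin(1/10)/2 ≈ 3.0915

f''(x) = 20*cos(2*x)
Second-derivative test at each critical point:
  f''(-1.5207) = -19.8997 < 0 → local maximum
  f''(-0.0501) = 19.8997 > 0 → local minimum
  f''(1.6209) = -19.8997 < 0 → local maximum
  f''(3.0915) = 19.8997 > 0 → local minimum

Critical points: x = -pi/2 + asin(1/10)/2 ≈ -1.5207 (local maximum); x = -asin(1/10)/2 ≈ -0.0501 (local minimum); x = asin(1/10)/2 + pi/2 ≈ 1.6209 (local maximum); x = pi - asin(1/10)/2 ≈ 3.0915 (local minimum)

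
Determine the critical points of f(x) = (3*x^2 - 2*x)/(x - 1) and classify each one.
f'(x) = (3*x^2 - 6*x + 2)/(x^2 - 2*x + 1)

Solve f'(x) = 0:
  f'(x) = (3*x^2 - 6*x + 2)/(x - 1)^2; the denominator is positive wherever f is defined, so f'(x) = 0 ⇔ 3*x^2 - 6*x + 2 = 0.
  3*x^2 - 6*x + 2 = 0 has no rational roots; quadratic formula: x = (6 ± √12)/6.
  ⇒ x = 1 - sqrt(3)/3 ≈ 0.4226, sqrt(3)/3 + 1 ≈ 1.5774

f''(x) = 2/(x^3 - 3*x^2 + 3*x - 1)
Second-derivative test at each critical point:
  f''(0.4226) = -10.3923 < 0 → local maximum
  f''(1.5774) = 10.3923 > 0 → local minimum

Critical points: x = 1 - sqrt(3)/3 ≈ 0.4226 (local maximum); x = sqrt(3)/3 + 1 ≈ 1.5774 (local minimum)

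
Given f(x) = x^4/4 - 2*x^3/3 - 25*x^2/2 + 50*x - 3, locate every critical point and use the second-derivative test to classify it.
f'(x) = x^3 - 2*x^2 - 25*x + 50

Solve f'(x) = 0:
  Factor: x^3 - 2*x^2 - 25*x + 50 = (x - 5)*(x - 2)*(x + 5) = 0.
  ⇒ x = -5, 2, 5

f''(x) = 3*x^2 - 4*x - 25
Second-derivative test at each critical point:
  f''(-5) = 70 > 0 → local minimum
  f''(2) = -21 < 0 → local maximum
  f''(5) = 30 > 0 → local minimum

Critical points: x = -5 (local minimum); x = 2 (local maximum); x = 5 (local minimum)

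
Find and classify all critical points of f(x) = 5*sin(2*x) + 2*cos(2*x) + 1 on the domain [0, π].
f'(x) = -4*sin(2*x) + 10*cos(2*x)

Solve f'(x) = 0 on [0, π]:
  f'(x) = 0 ⇔ 5*cos(2*x) = 2*sin(2*x) ⇔ tan(2*x) = 5/2, i.e. 2*x = arctan(5/2) + nπ; keep the solutions lying in [0, π].
  ⇒ x = atan(5/2)/2 ≈ 0.5951, atan(5/2)/2 + pi/2 ≈ 2.1659

f''(x) = -20*sin(2*x) - 8*cos(2*x)
Second-derivative test at each critical point:
  f''(0.5951) = -21.5407 < 0 → local maximum
  f''(2.1659) = 21.5407 > 0 → local minimum

Critical points: x = atan(5/2)/2 ≈ 0.5951 (local maximum); x = atan(5/2)/2 + pi/2 ≈ 2.1659 (local minimum)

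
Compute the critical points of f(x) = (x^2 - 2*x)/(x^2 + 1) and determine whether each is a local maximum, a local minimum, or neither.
f'(x) = 2*(x^2 + x - 1)/(x^4 + 2*x^2 + 1)

Solve f'(x) = 0:
  f'(x) = 2*(x^2 + x - 1)/(x^2 + 1)^2; the denominator is positive wherever f is defined, so f'(x) = 0 ⇔ 2*x^2 + 2*x - 2 = 0.
  Factor: 2*x^2 + 2*x - 2 = 2*(x^2 + x - 1); x^2 + x - 1 = 0 has no rational roots; quadratic formula: x = (-1 ± √5)/2.
  ⇒ x = -sqrt(5)/2 - 1/2 ≈ -1.6180, -1/2 + sqrt(5)/2 ≈ 0.6180

f''(x) = 2*(-2*x^3 - 3*x^2 + 6*x + 1)/(x^6 + 3*x^4 + 3*x^2 + 1)
Second-derivative test at each critical point:
  f''(-1.6180) = -0.3416 < 0 → local maximum
  f''(0.6180) = 2.3416 > 0 → local minimum

Critical points: x = -sqrt(5)/2 - 1/2 ≈ -1.6180 (local maximum); x = -1/2 + sqrt(5)/2 ≈ 0.6180 (local minimum)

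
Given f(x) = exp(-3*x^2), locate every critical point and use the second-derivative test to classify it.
f'(x) = -6*x*exp(-3*x^2)

Solve f'(x) = 0:
  f'(x) = (-6*x)·exp(-3*x^2) and exp(-3*x^2) > 0 for every x, so f'(x) = 0 ⇔ -6*x = 0.
  -6*x = 0.
  ⇒ x = 0

f''(x) = 6*(6*x^2 - 1)*exp(-3*x^2)
Second-derivative test at each critical point:
  f''(0) = -6 < 0 → local maximum

Critical points: x = 0 (local maximum)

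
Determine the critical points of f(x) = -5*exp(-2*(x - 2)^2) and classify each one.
f'(x) = 20*(x - 2)*exp(-2*(x - 2)^2)

Solve f'(x) = 0:
  f'(x) = (20*x - 40)·exp(-2*(x - 2)^2) and exp(-2*(x - 2)^2) > 0 for every x, so f'(x) = 0 ⇔ 20*x - 40 = 0.
  Factor: 20*x - 40 = 20*(x - 2) = 0.
  ⇒ x = 2

f''(x) = 20*(1 - 4*(x - 2)^2)*exp(-2*(x - 2)^2)
Second-derivative test at each critical point:
  f''(2) = 20 > 0 → local minimum

Critical points: x = 2 (local minimum)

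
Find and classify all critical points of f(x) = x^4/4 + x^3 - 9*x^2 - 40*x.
f'(x) = x^3 + 3*x^2 - 18*x - 40

Solve f'(x) = 0:
  Factor: x^3 + 3*x^2 - 18*x - 40 = (x - 4)*(x + 2)*(x + 5) = 0.
  ⇒ x = -5, -2, 4

f''(x) = 3*x^2 + 6*x - 18
Second-derivative test at each critical point:
  f''(-5) = 27 > 0 → local minimum
  f''(-2) = -18 < 0 → local maximum
  f''(4) = 54 > 0 → local minimum

Critical points: x = -5 (local minimum); x = -2 (local maximum); x = 4 (local minimum)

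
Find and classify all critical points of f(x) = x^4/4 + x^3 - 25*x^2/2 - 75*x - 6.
f'(x) = x^3 + 3*x^2 - 25*x - 75

Solve f'(x) = 0:
  Factor: x^3 + 3*x^2 - 25*x - 75 = (x - 5)*(x + 3)*(x + 5) = 0.
  ⇒ x = -5, -3, 5

f''(x) = 3*x^2 + 6*x - 25
Second-derivative test at each critical point:
  f''(-5) = 20 > 0 → local minimum
  f''(-3) = -16 < 0 → local maximum
  f''(5) = 80 > 0 → local minimum

Critical points: x = -5 (local minimum); x = -3 (local maximum); x = 5 (local minimum)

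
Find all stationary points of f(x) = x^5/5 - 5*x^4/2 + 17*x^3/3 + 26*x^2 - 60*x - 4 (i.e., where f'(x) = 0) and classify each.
f'(x) = x^4 - 10*x^3 + 17*x^2 + 52*x - 60

Solve f'(x) = 0:
  Factor: x^4 - 10*x^3 + 17*x^2 + 52*x - 60 = (x - 6)*(x - 5)*(x - 1)*(x + 2) = 0.
  ⇒ x = -2, 1, 5, 6

f''(x) = 4*x^3 - 30*x^2 + 34*x + 52
Second-derivative test at each critical point:
  f''(-2) = -168 < 0 → local maximum
  f''(1) = 60 > 0 → local minimum
  f''(5) = -28 < 0 → local maximum
  f''(6) = 40 > 0 → local minimum

Critical points: x = -2 (local maximum); x = 1 (local minimum); x = 5 (local maximum); x = 6 (local minimum)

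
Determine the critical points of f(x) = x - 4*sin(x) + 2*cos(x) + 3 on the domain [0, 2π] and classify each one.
f'(x) = -2*sin(x) - 4*cos(x) + 1

Solve f'(x) = 0 on [0, 2π]:
  f'(x) = 0 ⇔ -2*sin(x) - 4*cos(x) = -1. Write the left side as R·cos(x + φ) with R = √((-4)² + 2²) = 2*sqrt(5), cos φ = -2*sqrt(5)/5, sin φ = sqrt(5)/5; then cos(x + φ) = -sqrt(5)/10. Solve for x and keep the solutions lying in [0, 2π].
  ⇒ x = atan((1 + 2*sqrt(19))/(2 - sqrt(19))) + pi ≈ 1.8089, atan((1 - 2*sqrt(19))/(2 + sqrt(19))) + 2*pi ≈ 5.4015

f''(x) = 4*sin(x) - 2*cos(x)
Second-derivative test at each critical point:
  f''(1.8089) = 4.3589 > 0 → local minimum
  f''(5.4015) = -4.3589 < 0 → local maximum

Critical points: x = atan((1 + 2*sqrt(19))/(2 - sqrt(19))) + pi ≈ 1.8089 (local minimum); x = atan((1 - 2*sqrt(19))/(2 + sqrt(19))) + 2*pi ≈ 5.4015 (local maximum)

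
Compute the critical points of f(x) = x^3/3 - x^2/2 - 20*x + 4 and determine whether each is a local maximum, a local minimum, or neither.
f'(x) = x^2 - x - 20

Solve f'(x) = 0:
  Factor: x^2 - x - 20 = (x - 5)*(x + 4) = 0.
  ⇒ x = -4, 5

f''(x) = 2*x - 1
Second-derivative test at each critical point:
  f''(-4) = -9 < 0 → local maximum
  f''(5) = 9 > 0 → local minimum

Critical points: x = -4 (local maximum); x = 5 (local minimum)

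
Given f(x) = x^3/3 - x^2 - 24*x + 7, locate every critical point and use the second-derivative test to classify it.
f'(x) = x^2 - 2*x - 24

Solve f'(x) = 0:
  Factor: x^2 - 2*x - 24 = (x - 6)*(x + 4) = 0.
  ⇒ x = -4, 6

f''(x) = 2*x - 2
Second-derivative test at each critical point:
  f''(-4) = -10 < 0 → local maximum
  f''(6) = 10 > 0 → local minimum

Critical points: x = -4 (local maximum); x = 6 (local minimum)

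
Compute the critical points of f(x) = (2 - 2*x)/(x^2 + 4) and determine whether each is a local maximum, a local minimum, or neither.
f'(x) = 2*(-x^2 + 2*x*(x - 1) - 4)/(x^2 + 4)^2

Solve f'(x) = 0:
  f'(x) = 2*(x^2 - 2*x - 4)/(x^2 + 4)^2; the denominator is positive wherever f is defined, so f'(x) = 0 ⇔ 2*x^2 - 4*x - 8 = 0.
  Factor: 2*x^2 - 4*x - 8 = 2*(x^2 - 2*x - 4); x^2 - 2*x - 4 = 0 has no rational roots; quadratic formula: x = (2 ± √20)/2.
  ⇒ x = 1 - sqrt(5) ≈ -1.2361, 1 + sqrt(5) ≈ 3.2361

f''(x) = 4*(4*x^2*(1 - x) + (3*x - 1)*(x^2 + 4))/(x^2 + 4)^3
Second-derivative test at each critical point:
  f''(-1.2361) = -0.2927 < 0 → local maximum
  f''(3.2361) = 0.0427 > 0 → local minimum

Critical points: x = 1 - sqrt(5) ≈ -1.2361 (local maximum); x = 1 + sqrt(5) ≈ 3.2361 (local minimum)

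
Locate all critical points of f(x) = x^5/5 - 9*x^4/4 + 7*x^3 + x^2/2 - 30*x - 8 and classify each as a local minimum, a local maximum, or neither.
f'(x) = x^4 - 9*x^3 + 21*x^2 + x - 30

Solve f'(x) = 0:
  Factor: x^4 - 9*x^3 + 21*x^2 + x - 30 = (x - 5)*(x - 3)*(x - 2)*(x + 1) = 0.
  ⇒ x = -1, 2, 3, 5

f''(x) = 4*x^3 - 27*x^2 + 42*x + 1
Second-derivative test at each critical point:
  f''(-1) = -72 < 0 → local maximum
  f''(2) = 9 > 0 → local minimum
  f''(3) = -8 < 0 → local maximum
  f''(5) = 36 > 0 → local minimum

Critical points: x = -1 (local maximum); x = 2 (local minimum); x = 3 (local maximum); x = 5 (local minimum)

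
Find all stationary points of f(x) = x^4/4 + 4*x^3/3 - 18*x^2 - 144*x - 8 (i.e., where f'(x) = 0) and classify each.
f'(x) = x^3 + 4*x^2 - 36*x - 144

Solve f'(x) = 0:
  Factor: x^3 + 4*x^2 - 36*x - 144 = (x - 6)*(x + 4)*(x + 6) = 0.
  ⇒ x = -6, -4, 6

f''(x) = 3*x^2 + 8*x - 36
Second-derivative test at each critical point:
  f''(-6) = 24 > 0 → local minimum
  f''(-4) = -20 < 0 → local maximum
  f''(6) = 120 > 0 → local minimum

Critical points: x = -6 (local minimum); x = -4 (local maximum); x = 6 (local minimum)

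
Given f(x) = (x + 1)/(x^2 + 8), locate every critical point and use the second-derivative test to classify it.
f'(x) = (x^2 - 2*x*(x + 1) + 8)/(x^2 + 8)^2

Solve f'(x) = 0:
  f'(x) = -(x - 2)*(x + 4)/(x^2 + 8)^2; the denominator is positive wherever f is defined, so f'(x) = 0 ⇔ -x^2 - 2*x + 8 = 0.
  Factor: -x^2 - 2*x + 8 = -(x - 2)*(x + 4) = 0.
  ⇒ x = -4, 2

f''(x) = 2*(4*x^2*(x + 1) - (3*x + 1)*(x^2 + 8))/(x^2 + 8)^3
Second-derivative test at each critical point:
  f''(-4) = 1/96 > 0 → local minimum
  f''(2) = -1/24 < 0 → local maximum

Critical points: x = -4 (local minimum); x = 2 (local maximum)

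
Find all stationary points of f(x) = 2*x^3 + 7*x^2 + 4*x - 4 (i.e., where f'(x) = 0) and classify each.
f'(x) = 6*x^2 + 14*x + 4

Solve f'(x) = 0:
  Factor: 6*x^2 + 14*x + 4 = 2*(x + 2)*(3*x + 1) = 0.
  ⇒ x = -2, -1/3

f''(x) = 12*x + 14
Second-derivative test at each critical point:
  f''(-2) = -10 < 0 → local maximum
  f''(-1/3) = 10 > 0 → local minimum

Critical points: x = -2 (local maximum); x = -1/3 (local minimum)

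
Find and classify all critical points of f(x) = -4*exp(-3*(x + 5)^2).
f'(x) = 24*(x + 5)*exp(-3*(x + 5)^2)

Solve f'(x) = 0:
  f'(x) = (24*x + 120)·exp(-3*(x + 5)^2) and exp(-3*(x + 5)^2) > 0 for every x, so f'(x) = 0 ⇔ 24*x + 120 = 0.
  Factor: 24*x + 120 = 24*(x + 5) = 0.
  ⇒ x = -5

f''(x) = 24*(1 - 6*(x + 5)^2)*exp(-3*(x + 5)^2)
Second-derivative test at each critical point:
  f''(-5) = 24 > 0 → local minimum

Critical points: x = -5 (local minimum)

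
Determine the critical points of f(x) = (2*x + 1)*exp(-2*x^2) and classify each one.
f'(x) = 2*(-2*x*(2*x + 1) + 1)*exp(-2*x^2)

Solve f'(x) = 0:
  f'(x) = (-8*x^2 - 4*x + 2)·exp(-2*x^2) and exp(-2*x^2) > 0 for every x, so f'(x) = 0 ⇔ -8*x^2 - 4*x + 2 = 0.
  Factor: -8*x^2 - 4*x + 2 = -2*(4*x^2 + 2*x - 1); 4*x^2 + 2*x - 1 = 0 has no rational roots; quadratic formula: x = (-2 ± √20)/8.
  ⇒ x = -sqrt(5)/4 - 1/4 ≈ -0.8090, -1/4 + sqrt(5)/4 ≈ 0.3090

f''(x) = 4*(4*x^2*(2*x + 1) - 6*x - 1)*exp(-2*x^2)
Second-derivative test at each critical point:
  f''(-0.8090) = 2.4157 > 0 → local minimum
  f''(0.3090) = -7.3893 < 0 → local maximum

Critical points: x = -sqrt(5)/4 - 1/4 ≈ -0.8090 (local minimum); x = -1/4 + sqrt(5)/4 ≈ 0.3090 (local maximum)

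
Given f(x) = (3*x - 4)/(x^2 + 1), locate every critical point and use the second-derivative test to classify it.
f'(x) = (-3*x^2 + 8*x + 3)/(x^4 + 2*x^2 + 1)

Solve f'(x) = 0:
  f'(x) = -(x - 3)*(3*x + 1)/(x^2 + 1)^2; the denominator is positive wherever f is defined, so f'(x) = 0 ⇔ -3*x^2 + 8*x + 3 = 0.
  Factor: -3*x^2 + 8*x + 3 = -(x - 3)*(3*x + 1) = 0.
  ⇒ x = -1/3, 3

f''(x) = 2*(4*x^2*(3*x - 4) + (4 - 9*x)*(x^2 + 1))/(x^2 + 1)^3
Second-derivative test at each critical point:
  f''(-1/3) = 81/10 > 0 → local minimum
  f''(3) = -1/10 < 0 → local maximum

Critical points: x = -1/3 (local minimum); x = 3 (local maximum)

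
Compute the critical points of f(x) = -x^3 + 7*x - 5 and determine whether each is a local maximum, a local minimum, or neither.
f'(x) = 7 - 3*x^2

Solve f'(x) = 0:
  3*x^2 - 7 = 0 has no rational roots; quadratic formula: x = (0 ± √84)/6.
  ⇒ x = -sqrt(21)/3 ≈ -1.5275, sqrt(21)/3 ≈ 1.5275

f''(x) = -6*x
Second-derivative test at each critical point:
  f''(-1.5275) = 9.1652 > 0 → local minimum
  f''(1.5275) = -9.1652 < 0 → local maximum

Critical points: x = -sqrt(21)/3 ≈ -1.5275 (local minimum); x = sqrt(21)/3 ≈ 1.5275 (local maximum)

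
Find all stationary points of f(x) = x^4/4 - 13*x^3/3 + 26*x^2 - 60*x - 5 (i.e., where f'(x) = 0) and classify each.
f'(x) = x^3 - 13*x^2 + 52*x - 60

Solve f'(x) = 0:
  Factor: x^3 - 13*x^2 + 52*x - 60 = (x - 6)*(x - 5)*(x - 2) = 0.
  ⇒ x = 2, 5, 6

f''(x) = 3*x^2 - 26*x + 52
Second-derivative test at each critical point:
  f''(2) = 12 > 0 → local minimum
  f''(5) = -3 < 0 → local maximum
  f''(6) = 4 > 0 → local minimum

Critical points: x = 2 (local minimum); x = 5 (local maximum); x = 6 (local minimum)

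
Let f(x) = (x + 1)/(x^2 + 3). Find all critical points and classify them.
f'(x) = (x^2 - 2*x*(x + 1) + 3)/(x^2 + 3)^2

Solve f'(x) = 0:
  f'(x) = -(x - 1)*(x + 3)/(x^2 + 3)^2; the denominator is positive wherever f is defined, so f'(x) = 0 ⇔ -x^2 - 2*x + 3 = 0.
  Factor: -x^2 - 2*x + 3 = -(x - 1)*(x + 3) = 0.
  ⇒ x = -3, 1

f''(x) = 2*(4*x^2*(x + 1) - (3*x + 1)*(x^2 + 3))/(x^2 + 3)^3
Second-derivative test at each critical point:
  f''(-3) = 1/36 > 0 → local minimum
  f''(1) = -1/4 < 0 → local maximum

Critical points: x = -3 (local minimum); x = 1 (local maximum)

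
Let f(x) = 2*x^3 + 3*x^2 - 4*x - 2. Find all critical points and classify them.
f'(x) = 6*x^2 + 6*x - 4

Solve f'(x) = 0:
  Factor: 6*x^2 + 6*x - 4 = 2*(3*x^2 + 3*x - 2); 3*x^2 + 3*x - 2 = 0 has no rational roots; quadratic formula: x = (-3 ± √33)/6.
  ⇒ x = -sqrt(33)/6 - 1/2 ≈ -1.4574, -1/2 + sqrt(33)/6 ≈ 0.4574

f''(x) = 12*x + 6
Second-derivative test at each critical point:
  f''(-1.4574) = -11.4891 < 0 → local maximum
  f''(0.4574) = 11.4891 > 0 → local minimum

Critical points: x = -sqrt(33)/6 - 1/2 ≈ -1.4574 (local maximum); x = -1/2 + sqrt(33)/6 ≈ 0.4574 (local minimum)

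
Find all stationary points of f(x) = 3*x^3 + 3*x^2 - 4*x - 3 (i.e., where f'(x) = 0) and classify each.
f'(x) = 9*x^2 + 6*x - 4

Solve f'(x) = 0:
  9*x^2 + 6*x - 4 = 0 has no rational roots; quadratic formula: x = (-6 ± √180)/18.
  ⇒ x = -sqrt(5)/3 - 1/3 ≈ -1.0787, -1/3 + sqrt(5)/3 ≈ 0.4120

f''(x) = 18*x + 6
Second-derivative test at each critical point:
  f''(-1.0787) = -13.4164 < 0 → local maximum
  f''(0.4120) = 13.4164 > 0 → local minimum

Critical points: x = -sqrt(5)/3 - 1/3 ≈ -1.0787 (local maximum); x = -1/3 + sqrt(5)/3 ≈ 0.4120 (local minimum)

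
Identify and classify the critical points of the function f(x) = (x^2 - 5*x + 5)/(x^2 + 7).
f'(x) = (5*x^2 + 4*x - 35)/(x^4 + 14*x^2 + 49)

Solve f'(x) = 0:
  f'(x) = (5*x^2 + 4*x - 35)/(x^2 + 7)^2; the denominator is positive wherever f is defined, so f'(x) = 0 ⇔ 5*x^2 + 4*x - 35 = 0.
  5*x^2 + 4*x - 35 = 0 has no rational roots; quadratic formula: x = (-4 ± √716)/10.
  ⇒ x = -sqrt(179)/5 - 2/5 ≈ -3.0758, -2/5 + sqrt(179)/5 ≈ 2.2758

f''(x) = 2*(-5*x^3 - 6*x^2 + 105*x + 14)/(x^6 + 21*x^4 + 147*x^2 + 343)
Second-derivative test at each critical point:
  f''(-3.0758) = -0.0988 < 0 → local maximum
  f''(2.2758) = 0.1804 > 0 → local minimum

Critical points: x = -sqrt(179)/5 - 2/5 ≈ -3.0758 (local maximum); x = -2/5 + sqrt(179)/5 ≈ 2.2758 (local minimum)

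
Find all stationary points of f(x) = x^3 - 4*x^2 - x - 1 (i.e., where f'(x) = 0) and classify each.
f'(x) = 3*x^2 - 8*x - 1

Solve f'(x) = 0:
  3*x^2 - 8*x - 1 = 0 has no rational roots; quadratic formula: x = (8 ± √76)/6.
  ⇒ x = 4/3 - sqrt(19)/3 ≈ -0.1196, 4/3 + sqrt(19)/3 ≈ 2.7863

f''(x) = 6*x - 8
Second-derivative test at each critical point:
  f''(-0.1196) = -8.7178 < 0 → local maximum
  f''(2.7863) = 8.7178 > 0 → local minimum

Critical points: x = 4/3 - sqrt(19)/3 ≈ -0.1196 (local maximum); x = 4/3 + sqrt(19)/3 ≈ 2.7863 (local minimum)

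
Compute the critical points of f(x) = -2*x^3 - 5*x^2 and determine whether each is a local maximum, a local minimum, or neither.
f'(x) = 2*x*(-3*x - 5)

Solve f'(x) = 0:
  Factor: -6*x^2 - 10*x = -2*x*(3*x + 5) = 0.
  ⇒ x = -5/3, 0

f''(x) = -12*x - 10
Second-derivative test at each critical point:
  f''(-5/3) = 10 > 0 → local minimum
  f''(0) = -10 < 0 → local maximum

Critical points: x = -5/3 (local minimum); x = 0 (local maximum)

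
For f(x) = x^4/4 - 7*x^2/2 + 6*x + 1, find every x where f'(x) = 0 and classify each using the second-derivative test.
f'(x) = x^3 - 7*x + 6

Solve f'(x) = 0:
  Factor: x^3 - 7*x + 6 = (x - 2)*(x - 1)*(x + 3) = 0.
  ⇒ x = -3, 1, 2

f''(x) = 3*x^2 - 7
Second-derivative test at each critical point:
  f''(-3) = 20 > 0 → local minimum
  f''(1) = -4 < 0 → local maximum
  f''(2) = 5 > 0 → local minimum

Critical points: x = -3 (local minimum); x = 1 (local maximum); x = 2 (local minimum)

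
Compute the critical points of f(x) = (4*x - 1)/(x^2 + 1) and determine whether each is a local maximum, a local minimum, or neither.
f'(x) = 2*(-2*x^2 + x + 2)/(x^4 + 2*x^2 + 1)

Solve f'(x) = 0:
  f'(x) = -2*(2*x^2 - x - 2)/(x^2 + 1)^2; the denominator is positive wherever f is defined, so f'(x) = 0 ⇔ -4*x^2 + 2*x + 4 = 0.
  Factor: -4*x^2 + 2*x + 4 = -2*(2*x^2 - x - 2); 2*x^2 - x - 2 = 0 has no rational roots; quadratic formula: x = (1 ± √17)/4.
  ⇒ x = 1/4 - sqrt(17)/4 ≈ -0.7808, 1/4 + sqrt(17)/4 ≈ 1.2808

f''(x) = 2*(4*x^2*(4*x - 1) + (1 - 12*x)*(x^2 + 1))/(x^2 + 1)^3
Second-derivative test at each critical point:
  f''(-0.7808) = 3.1828 > 0 → local minimum
  f''(1.2808) = -1.1828 < 0 → local maximum

Critical points: x = 1/4 - sqrt(17)/4 ≈ -0.7808 (local minimum); x = 1/4 + sqrt(17)/4 ≈ 1.2808 (local maximum)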